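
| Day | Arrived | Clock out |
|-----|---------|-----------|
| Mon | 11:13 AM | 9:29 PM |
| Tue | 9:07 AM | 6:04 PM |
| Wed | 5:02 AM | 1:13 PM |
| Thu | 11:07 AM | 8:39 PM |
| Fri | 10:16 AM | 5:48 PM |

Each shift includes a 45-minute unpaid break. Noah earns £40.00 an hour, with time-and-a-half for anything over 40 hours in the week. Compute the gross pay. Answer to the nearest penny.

£1643.00

Mon: 11:13 AM–9:29 PM = 10 h 16 min; less 45 min break → 9 h 31 min
Tue: 9:07 AM–6:04 PM = 8 h 57 min; less 45 min break → 8 h 12 min
Wed: 5:02 AM–1:13 PM = 8 h 11 min; less 45 min break → 7 h 26 min
Thu: 11:07 AM–8:39 PM = 9 h 32 min; less 45 min break → 8 h 47 min
Fri: 10:16 AM–5:48 PM = 7 h 32 min; less 45 min break → 6 h 47 min
Total worked: 40 h 43 min = 2443 min.
Regular 40 h 0 min = 2400 min at £40.00/h; overtime 0 h 43 min = 43 min at £60.00/h.
Pay = (2400 × £40.00 + 43 × £60.00) ÷ 60 = £1643.00.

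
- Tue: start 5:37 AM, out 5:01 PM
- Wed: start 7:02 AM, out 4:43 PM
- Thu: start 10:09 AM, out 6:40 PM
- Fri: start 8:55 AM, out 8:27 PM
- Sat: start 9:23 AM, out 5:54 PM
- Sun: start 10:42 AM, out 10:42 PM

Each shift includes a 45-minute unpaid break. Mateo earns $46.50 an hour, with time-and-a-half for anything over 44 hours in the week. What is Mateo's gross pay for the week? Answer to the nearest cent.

$2963.21

Tue: 5:37 AM–5:01 PM = 11 h 24 min; less 45 min break → 10 h 39 min
Wed: 7:02 AM–4:43 PM = 9 h 41 min; less 45 min break → 8 h 56 min
Thu: 10:09 AM–6:40 PM = 8 h 31 min; less 45 min break → 7 h 46 min
Fri: 8:55 AM–8:27 PM = 11 h 32 min; less 45 min break → 10 h 47 min
Sat: 9:23 AM–5:54 PM = 8 h 31 min; less 45 min break → 7 h 46 min
Sun: 10:42 AM–10:42 PM = 12 h 0 min; less 45 min break → 11 h 15 min
Total worked: 57 h 9 min = 3429 min.
Regular 44 h 0 min = 2640 min at $46.50/h; overtime 13 h 9 min = 789 min at $69.75/h.
Pay = (2640 × $46.50 + 789 × $69.75) ÷ 60 = $2963.21.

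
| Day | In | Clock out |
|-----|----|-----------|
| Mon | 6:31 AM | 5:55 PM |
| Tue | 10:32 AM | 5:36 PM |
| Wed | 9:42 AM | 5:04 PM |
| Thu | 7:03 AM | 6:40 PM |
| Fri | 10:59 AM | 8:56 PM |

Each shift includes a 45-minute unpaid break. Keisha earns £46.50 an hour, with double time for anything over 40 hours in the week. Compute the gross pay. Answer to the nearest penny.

£2199.45

Mon: 6:31 AM–5:55 PM = 11 h 24 min; less 45 min break → 10 h 39 min
Tue: 10:32 AM–5:36 PM = 7 h 4 min; less 45 min break → 6 h 19 min
Wed: 9:42 AM–5:04 PM = 7 h 22 min; less 45 min break → 6 h 37 min
Thu: 7:03 AM–6:40 PM = 11 h 37 min; less 45 min break → 10 h 52 min
Fri: 10:59 AM–8:56 PM = 9 h 57 min; less 45 min break → 9 h 12 min
Total worked: 43 h 39 min = 2619 min.
Regular 40 h 0 min = 2400 min at £46.50/h; overtime 3 h 39 min = 219 min at £93.00/h.
Pay = (2400 × £46.50 + 219 × £93.00) ÷ 60 = £2199.45.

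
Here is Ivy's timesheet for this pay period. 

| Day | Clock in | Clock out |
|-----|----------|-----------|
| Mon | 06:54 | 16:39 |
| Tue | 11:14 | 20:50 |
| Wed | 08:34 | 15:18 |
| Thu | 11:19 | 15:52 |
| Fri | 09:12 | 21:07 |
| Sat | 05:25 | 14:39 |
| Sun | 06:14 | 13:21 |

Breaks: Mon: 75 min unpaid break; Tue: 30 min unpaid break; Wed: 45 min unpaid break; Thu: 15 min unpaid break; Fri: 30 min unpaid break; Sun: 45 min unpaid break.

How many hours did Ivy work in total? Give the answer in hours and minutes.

54 h 54 min

Mon: 06:54–16:39 = 9 h 45 min; less 75 min break → 8 h 30 min
Tue: 11:14–20:50 = 9 h 36 min; less 30 min break → 9 h 6 min
Wed: 08:34–15:18 = 6 h 44 min; less 45 min break → 5 h 59 min
Thu: 11:19–15:52 = 4 h 33 min; less 15 min break → 4 h 18 min
Fri: 09:12–21:07 = 11 h 55 min; less 30 min break → 11 h 25 min
Sat: 05:25–14:39 = 9 h 14 min
Sun: 06:14–13:21 = 7 h 7 min; less 45 min break → 6 h 22 min
Total: 8 h 30 min + 9 h 6 min + 5 h 59 min + 4 h 18 min + 11 h 25 min + 9 h 14 min + 6 h 22 min = 54 h 54 min.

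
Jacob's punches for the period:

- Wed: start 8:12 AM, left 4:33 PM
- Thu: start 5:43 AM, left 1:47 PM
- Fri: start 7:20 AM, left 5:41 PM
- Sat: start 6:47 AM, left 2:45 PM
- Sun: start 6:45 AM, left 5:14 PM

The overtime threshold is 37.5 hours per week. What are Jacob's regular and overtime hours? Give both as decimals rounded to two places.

Regular 37.50 hours, overtime 7.72 hours

Wed: 8:12 AM–4:33 PM = 8 h 21 min
Thu: 5:43 AM–1:47 PM = 8 h 4 min
Fri: 7:20 AM–5:41 PM = 10 h 21 min
Sat: 6:47 AM–2:45 PM = 7 h 58 min
Sun: 6:45 AM–5:14 PM = 10 h 29 min
Total worked: 45 h 13 min = 45.22 h.
Threshold 37.5 h → overtime 7 h 43 min, regular 37 h 30 min.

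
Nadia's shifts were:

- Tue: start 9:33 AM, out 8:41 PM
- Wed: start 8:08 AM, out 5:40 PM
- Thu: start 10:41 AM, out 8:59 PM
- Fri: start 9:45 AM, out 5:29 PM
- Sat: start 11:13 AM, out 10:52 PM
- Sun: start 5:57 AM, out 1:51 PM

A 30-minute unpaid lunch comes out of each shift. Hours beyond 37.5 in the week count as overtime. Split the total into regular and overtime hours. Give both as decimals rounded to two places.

Regular 37.50 hours, overtime 17.75 hours

Tue: 9:33 AM–8:41 PM = 11 h 8 min; less 30 min break → 10 h 38 min
Wed: 8:08 AM–5:40 PM = 9 h 32 min; less 30 min break → 9 h 2 min
Thu: 10:41 AM–8:59 PM = 10 h 18 min; less 30 min break → 9 h 48 min
Fri: 9:45 AM–5:29 PM = 7 h 44 min; less 30 min break → 7 h 14 min
Sat: 11:13 AM–10:52 PM = 11 h 39 min; less 30 min break → 11 h 9 min
Sun: 5:57 AM–1:51 PM = 7 h 54 min; less 30 min break → 7 h 24 min
Total worked: 55 h 15 min = 55.25 h.
Threshold 37.5 h → overtime 17 h 45 min, regular 37 h 30 min.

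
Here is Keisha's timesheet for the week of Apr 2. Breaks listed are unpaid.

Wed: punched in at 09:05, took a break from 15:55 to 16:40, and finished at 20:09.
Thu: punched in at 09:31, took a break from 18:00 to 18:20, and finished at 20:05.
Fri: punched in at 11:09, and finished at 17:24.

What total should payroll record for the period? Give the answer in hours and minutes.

Wed: 09:05–20:09 = 11 h 4 min; less 45 min break → 10 h 19 min
Thu: 09:31–20:05 = 10 h 34 min; less 20 min break → 10 h 14 min
Fri: 11:09–17:24 = 6 h 15 min
Total: 10 h 19 min + 10 h 14 min + 6 h 15 min = 26 h 48 min.

26 h 48 min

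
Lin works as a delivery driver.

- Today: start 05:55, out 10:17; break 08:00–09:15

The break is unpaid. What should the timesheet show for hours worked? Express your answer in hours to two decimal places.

Today: 05:55–10:17 = 4 h 22 min; less 75 min break → 3 h 7 min

3.12 hours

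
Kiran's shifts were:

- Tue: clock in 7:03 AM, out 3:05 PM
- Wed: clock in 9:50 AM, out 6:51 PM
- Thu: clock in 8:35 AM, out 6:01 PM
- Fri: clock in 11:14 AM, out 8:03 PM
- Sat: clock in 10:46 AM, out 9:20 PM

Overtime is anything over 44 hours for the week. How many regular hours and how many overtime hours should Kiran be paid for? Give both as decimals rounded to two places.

Regular 44.00 hours, overtime 1.87 hours

Tue: 7:03 AM–3:05 PM = 8 h 2 min
Wed: 9:50 AM–6:51 PM = 9 h 1 min
Thu: 8:35 AM–6:01 PM = 9 h 26 min
Fri: 11:14 AM–8:03 PM = 8 h 49 min
Sat: 10:46 AM–9:20 PM = 10 h 34 min
Total worked: 45 h 52 min = 45.87 h.
Threshold 44 h → overtime 1 h 52 min, regular 44 h 0 min.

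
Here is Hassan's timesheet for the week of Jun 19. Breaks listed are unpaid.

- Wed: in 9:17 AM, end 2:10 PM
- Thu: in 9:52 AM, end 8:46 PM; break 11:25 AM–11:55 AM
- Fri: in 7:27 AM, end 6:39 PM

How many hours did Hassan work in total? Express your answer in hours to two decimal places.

Wed: 9:17 AM–2:10 PM = 4 h 53 min
Thu: 9:52 AM–8:46 PM = 10 h 54 min; less 30 min break → 10 h 24 min
Fri: 7:27 AM–6:39 PM = 11 h 12 min
Total: 4 h 53 min + 10 h 24 min + 11 h 12 min = 26 h 29 min.

26.48 hours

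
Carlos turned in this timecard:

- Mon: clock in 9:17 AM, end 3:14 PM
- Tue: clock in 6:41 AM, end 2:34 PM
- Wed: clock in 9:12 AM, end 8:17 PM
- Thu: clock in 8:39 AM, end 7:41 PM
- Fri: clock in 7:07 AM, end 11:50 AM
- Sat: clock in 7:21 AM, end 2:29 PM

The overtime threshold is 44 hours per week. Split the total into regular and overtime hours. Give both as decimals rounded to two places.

Regular 44.00 hours, overtime 3.80 hours

Mon: 9:17 AM–3:14 PM = 5 h 57 min
Tue: 6:41 AM–2:34 PM = 7 h 53 min
Wed: 9:12 AM–8:17 PM = 11 h 5 min
Thu: 8:39 AM–7:41 PM = 11 h 2 min
Fri: 7:07 AM–11:50 AM = 4 h 43 min
Sat: 7:21 AM–2:29 PM = 7 h 8 min
Total worked: 47 h 48 min = 47.80 h.
Threshold 44 h → overtime 3 h 48 min, regular 44 h 0 min.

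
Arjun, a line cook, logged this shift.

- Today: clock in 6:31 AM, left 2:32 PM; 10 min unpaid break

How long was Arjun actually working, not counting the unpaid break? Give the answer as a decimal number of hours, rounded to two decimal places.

7.85 hours

Today: 6:31 AM–2:32 PM = 8 h 1 min; less 10 min break → 7 h 51 min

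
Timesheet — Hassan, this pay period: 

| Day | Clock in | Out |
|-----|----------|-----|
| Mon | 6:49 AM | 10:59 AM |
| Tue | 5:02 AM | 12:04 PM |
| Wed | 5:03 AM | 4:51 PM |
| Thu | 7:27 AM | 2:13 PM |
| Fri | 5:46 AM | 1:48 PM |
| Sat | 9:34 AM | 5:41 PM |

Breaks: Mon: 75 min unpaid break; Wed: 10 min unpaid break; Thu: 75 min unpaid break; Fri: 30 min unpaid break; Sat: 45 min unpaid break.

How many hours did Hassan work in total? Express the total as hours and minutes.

Mon: 6:49 AM–10:59 AM = 4 h 10 min; less 75 min break → 2 h 55 min
Tue: 5:02 AM–12:04 PM = 7 h 2 min
Wed: 5:03 AM–4:51 PM = 11 h 48 min; less 10 min break → 11 h 38 min
Thu: 7:27 AM–2:13 PM = 6 h 46 min; less 75 min break → 5 h 31 min
Fri: 5:46 AM–1:48 PM = 8 h 2 min; less 30 min break → 7 h 32 min
Sat: 9:34 AM–5:41 PM = 8 h 7 min; less 45 min break → 7 h 22 min
Total: 2 h 55 min + 7 h 2 min + 11 h 38 min + 5 h 31 min + 7 h 32 min + 7 h 22 min = 42 h 0 min.

42 h 0 min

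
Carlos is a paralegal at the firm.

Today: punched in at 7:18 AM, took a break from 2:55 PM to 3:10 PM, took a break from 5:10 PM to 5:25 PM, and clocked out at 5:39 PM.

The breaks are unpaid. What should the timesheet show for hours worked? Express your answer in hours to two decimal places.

9.85 hours

Today: 7:18 AM–5:39 PM = 10 h 21 min; less 30 min break → 9 h 51 min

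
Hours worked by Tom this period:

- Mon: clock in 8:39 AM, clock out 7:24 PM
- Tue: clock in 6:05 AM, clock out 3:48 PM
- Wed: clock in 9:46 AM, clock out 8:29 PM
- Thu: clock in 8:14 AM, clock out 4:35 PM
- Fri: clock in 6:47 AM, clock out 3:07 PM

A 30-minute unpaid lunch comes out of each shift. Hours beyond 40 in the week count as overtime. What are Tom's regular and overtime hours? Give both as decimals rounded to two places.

Mon: 8:39 AM–7:24 PM = 10 h 45 min; less 30 min break → 10 h 15 min
Tue: 6:05 AM–3:48 PM = 9 h 43 min; less 30 min break → 9 h 13 min
Wed: 9:46 AM–8:29 PM = 10 h 43 min; less 30 min break → 10 h 13 min
Thu: 8:14 AM–4:35 PM = 8 h 21 min; less 30 min break → 7 h 51 min
Fri: 6:47 AM–3:07 PM = 8 h 20 min; less 30 min break → 7 h 50 min
Total worked: 45 h 22 min = 45.37 h.
Threshold 40 h → overtime 5 h 22 min, regular 40 h 0 min.

Regular 40.00 hours, overtime 5.37 hours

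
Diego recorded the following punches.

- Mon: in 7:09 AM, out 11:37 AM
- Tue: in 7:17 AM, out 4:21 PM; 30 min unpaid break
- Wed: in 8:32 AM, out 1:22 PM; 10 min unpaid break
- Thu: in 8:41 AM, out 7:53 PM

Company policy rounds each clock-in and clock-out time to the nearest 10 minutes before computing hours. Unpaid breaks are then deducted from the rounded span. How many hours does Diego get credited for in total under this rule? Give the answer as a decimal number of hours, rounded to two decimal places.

Mon: in 7:09 AM→7:10 AM, out 11:37 AM→11:40 AM; 4 h 30 min
Tue: in 7:17 AM→7:20 AM, out 4:21 PM→4:20 PM; 9 h 0 min − 30 min = 8 h 30 min
Wed: in 8:32 AM→8:30 AM, out 1:22 PM→1:20 PM; 4 h 50 min − 10 min = 4 h 40 min
Thu: in 8:41 AM→8:40 AM, out 7:53 PM→7:50 PM; 11 h 10 min
Total credited: 28 h 50 min.

28.83 hours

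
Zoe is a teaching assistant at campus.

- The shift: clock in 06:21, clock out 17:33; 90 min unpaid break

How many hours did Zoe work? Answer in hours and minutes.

The shift: 06:21–17:33 = 11 h 12 min; less 90 min break → 9 h 42 min

9 h 42 min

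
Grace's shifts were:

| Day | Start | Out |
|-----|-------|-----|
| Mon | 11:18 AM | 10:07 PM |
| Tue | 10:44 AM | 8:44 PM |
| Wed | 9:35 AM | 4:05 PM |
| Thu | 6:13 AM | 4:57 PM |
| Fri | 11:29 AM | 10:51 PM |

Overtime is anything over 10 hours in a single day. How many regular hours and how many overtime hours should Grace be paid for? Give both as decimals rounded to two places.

Regular 46.50 hours, overtime 2.92 hours

Mon: 11:18 AM–10:07 PM = 10 h 49 min
Tue: 10:44 AM–8:44 PM = 10 h 0 min
Wed: 9:35 AM–4:05 PM = 6 h 30 min
Thu: 6:13 AM–4:57 PM = 10 h 44 min
Fri: 11:29 AM–10:51 PM = 11 h 22 min
Mon reg 10 h 0 min / OT 0 h 49 min; Tue reg 10 h 0 min / OT 0 h 0 min; Wed reg 6 h 30 min / OT 0 h 0 min; Thu reg 10 h 0 min / OT 0 h 44 min; Fri reg 10 h 0 min / OT 1 h 22 min.
Totals: regular 46 h 30 min, overtime 2 h 55 min.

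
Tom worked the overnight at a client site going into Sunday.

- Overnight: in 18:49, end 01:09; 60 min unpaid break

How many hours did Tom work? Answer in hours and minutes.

5 h 20 min

Overnight: 18:49 → midnight = 5 h 11 min; midnight → 01:09 = 1 h 9 min; span 6 h 20 min; less 60 min break → 5 h 20 min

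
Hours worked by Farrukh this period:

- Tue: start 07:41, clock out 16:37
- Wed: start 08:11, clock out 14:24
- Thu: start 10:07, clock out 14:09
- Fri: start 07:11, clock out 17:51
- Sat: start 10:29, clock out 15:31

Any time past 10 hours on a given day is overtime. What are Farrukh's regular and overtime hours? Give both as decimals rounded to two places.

Regular 34.22 hours, overtime 0.67 hours

Tue: 07:41–16:37 = 8 h 56 min
Wed: 08:11–14:24 = 6 h 13 min
Thu: 10:07–14:09 = 4 h 2 min
Fri: 07:11–17:51 = 10 h 40 min
Sat: 10:29–15:31 = 5 h 2 min
Tue reg 8 h 56 min / OT 0 h 0 min; Wed reg 6 h 13 min / OT 0 h 0 min; Thu reg 4 h 2 min / OT 0 h 0 min; Fri reg 10 h 0 min / OT 0 h 40 min; Sat reg 5 h 2 min / OT 0 h 0 min.
Totals: regular 34 h 13 min, overtime 0 h 40 min.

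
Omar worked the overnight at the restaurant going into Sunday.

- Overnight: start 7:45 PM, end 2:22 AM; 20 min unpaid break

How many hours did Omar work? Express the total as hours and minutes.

6 h 17 min

Overnight: 7:45 PM → midnight = 4 h 15 min; midnight → 2:22 AM = 2 h 22 min; span 6 h 37 min; less 20 min break → 6 h 17 min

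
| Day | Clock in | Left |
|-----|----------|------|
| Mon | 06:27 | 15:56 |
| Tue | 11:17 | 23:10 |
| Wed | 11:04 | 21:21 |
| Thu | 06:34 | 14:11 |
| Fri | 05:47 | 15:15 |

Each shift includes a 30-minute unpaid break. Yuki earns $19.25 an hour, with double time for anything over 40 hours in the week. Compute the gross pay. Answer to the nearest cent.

Mon: 06:27–15:56 = 9 h 29 min; less 30 min break → 8 h 59 min
Tue: 11:17–23:10 = 11 h 53 min; less 30 min break → 11 h 23 min
Wed: 11:04–21:21 = 10 h 17 min; less 30 min break → 9 h 47 min
Thu: 06:34–14:11 = 7 h 37 min; less 30 min break → 7 h 7 min
Fri: 05:47–15:15 = 9 h 28 min; less 30 min break → 8 h 58 min
Total worked: 46 h 14 min = 2774 min.
Regular 40 h 0 min = 2400 min at $19.25/h; overtime 6 h 14 min = 374 min at $38.50/h.
Pay = (2400 × $19.25 + 374 × $38.50) ÷ 60 = $1009.98.

$1009.98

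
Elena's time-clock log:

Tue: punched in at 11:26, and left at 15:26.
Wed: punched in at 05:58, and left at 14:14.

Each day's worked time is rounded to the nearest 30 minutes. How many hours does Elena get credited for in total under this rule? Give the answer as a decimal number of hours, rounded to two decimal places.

12.50 hours

Tue: 11:26–15:26 = 4 h 0 min → rounds to 4 h 0 min
Wed: 05:58–14:14 = 8 h 16 min → rounds to 8 h 30 min
Total credited: 12 h 30 min.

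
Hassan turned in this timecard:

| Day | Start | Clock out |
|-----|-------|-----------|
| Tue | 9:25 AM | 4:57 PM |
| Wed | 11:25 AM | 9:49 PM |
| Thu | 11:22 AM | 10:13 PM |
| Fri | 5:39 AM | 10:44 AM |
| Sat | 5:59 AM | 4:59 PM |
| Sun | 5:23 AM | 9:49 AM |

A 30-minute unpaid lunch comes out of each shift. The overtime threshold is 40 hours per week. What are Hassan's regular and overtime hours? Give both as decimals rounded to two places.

Tue: 9:25 AM–4:57 PM = 7 h 32 min; less 30 min break → 7 h 2 min
Wed: 11:25 AM–9:49 PM = 10 h 24 min; less 30 min break → 9 h 54 min
Thu: 11:22 AM–10:13 PM = 10 h 51 min; less 30 min break → 10 h 21 min
Fri: 5:39 AM–10:44 AM = 5 h 5 min; less 30 min break → 4 h 35 min
Sat: 5:59 AM–4:59 PM = 11 h 0 min; less 30 min break → 10 h 30 min
Sun: 5:23 AM–9:49 AM = 4 h 26 min; less 30 min break → 3 h 56 min
Total worked: 46 h 18 min = 46.30 h.
Threshold 40 h → overtime 6 h 18 min, regular 40 h 0 min.

Regular 40.00 hours, overtime 6.30 hours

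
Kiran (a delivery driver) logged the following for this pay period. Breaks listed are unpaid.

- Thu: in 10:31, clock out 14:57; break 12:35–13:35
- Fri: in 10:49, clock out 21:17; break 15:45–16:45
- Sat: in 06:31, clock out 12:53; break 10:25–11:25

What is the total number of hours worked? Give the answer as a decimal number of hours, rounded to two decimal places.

Thu: 10:31–14:57 = 4 h 26 min; less 60 min break → 3 h 26 min
Fri: 10:49–21:17 = 10 h 28 min; less 60 min break → 9 h 28 min
Sat: 06:31–12:53 = 6 h 22 min; less 60 min break → 5 h 22 min
Total: 3 h 26 min + 9 h 28 min + 5 h 22 min = 18 h 16 min.

18.27 hours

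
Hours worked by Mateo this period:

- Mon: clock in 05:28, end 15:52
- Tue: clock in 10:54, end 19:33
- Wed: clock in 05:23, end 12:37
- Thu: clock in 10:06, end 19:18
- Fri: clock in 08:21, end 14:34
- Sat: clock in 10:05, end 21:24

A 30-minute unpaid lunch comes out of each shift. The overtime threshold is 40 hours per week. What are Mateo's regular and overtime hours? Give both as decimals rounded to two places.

Regular 40.00 hours, overtime 10.02 hours

Mon: 05:28–15:52 = 10 h 24 min; less 30 min break → 9 h 54 min
Tue: 10:54–19:33 = 8 h 39 min; less 30 min break → 8 h 9 min
Wed: 05:23–12:37 = 7 h 14 min; less 30 min break → 6 h 44 min
Thu: 10:06–19:18 = 9 h 12 min; less 30 min break → 8 h 42 min
Fri: 08:21–14:34 = 6 h 13 min; less 30 min break → 5 h 43 min
Sat: 10:05–21:24 = 11 h 19 min; less 30 min break → 10 h 49 min
Total worked: 50 h 1 min = 50.02 h.
Threshold 40 h → overtime 10 h 1 min, regular 40 h 0 min.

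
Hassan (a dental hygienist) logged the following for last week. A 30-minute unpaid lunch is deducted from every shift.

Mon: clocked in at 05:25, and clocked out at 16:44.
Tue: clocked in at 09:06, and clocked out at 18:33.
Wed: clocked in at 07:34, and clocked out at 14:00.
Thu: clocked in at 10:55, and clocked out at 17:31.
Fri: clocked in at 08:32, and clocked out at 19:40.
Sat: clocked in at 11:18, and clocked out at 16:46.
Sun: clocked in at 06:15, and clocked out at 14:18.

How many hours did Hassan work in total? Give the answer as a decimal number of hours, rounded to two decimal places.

Mon: 05:25–16:44 = 11 h 19 min; less 30 min break → 10 h 49 min
Tue: 09:06–18:33 = 9 h 27 min; less 30 min break → 8 h 57 min
Wed: 07:34–14:00 = 6 h 26 min; less 30 min break → 5 h 56 min
Thu: 10:55–17:31 = 6 h 36 min; less 30 min break → 6 h 6 min
Fri: 08:32–19:40 = 11 h 8 min; less 30 min break → 10 h 38 min
Sat: 11:18–16:46 = 5 h 28 min; less 30 min break → 4 h 58 min
Sun: 06:15–14:18 = 8 h 3 min; less 30 min break → 7 h 33 min
Total: 10 h 49 min + 8 h 57 min + 5 h 56 min + 6 h 6 min + 10 h 38 min + 4 h 58 min + 7 h 33 min = 54 h 57 min.

54.95 hours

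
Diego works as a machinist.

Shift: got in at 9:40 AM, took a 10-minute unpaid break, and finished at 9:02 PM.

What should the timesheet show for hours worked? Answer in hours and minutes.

11 h 12 min

Shift: 9:40 AM–9:02 PM = 11 h 22 min; less 10 min break → 11 h 12 min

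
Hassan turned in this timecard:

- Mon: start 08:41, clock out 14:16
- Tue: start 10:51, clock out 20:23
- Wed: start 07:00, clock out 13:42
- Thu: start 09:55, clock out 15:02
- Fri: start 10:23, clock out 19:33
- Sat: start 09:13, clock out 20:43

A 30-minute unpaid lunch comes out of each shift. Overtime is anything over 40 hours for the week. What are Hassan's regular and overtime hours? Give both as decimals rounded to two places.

Mon: 08:41–14:16 = 5 h 35 min; less 30 min break → 5 h 5 min
Tue: 10:51–20:23 = 9 h 32 min; less 30 min break → 9 h 2 min
Wed: 07:00–13:42 = 6 h 42 min; less 30 min break → 6 h 12 min
Thu: 09:55–15:02 = 5 h 7 min; less 30 min break → 4 h 37 min
Fri: 10:23–19:33 = 9 h 10 min; less 30 min break → 8 h 40 min
Sat: 09:13–20:43 = 11 h 30 min; less 30 min break → 11 h 0 min
Total worked: 44 h 36 min = 44.60 h.
Threshold 40 h → overtime 4 h 36 min, regular 40 h 0 min.

Regular 40.00 hours, overtime 4.60 hours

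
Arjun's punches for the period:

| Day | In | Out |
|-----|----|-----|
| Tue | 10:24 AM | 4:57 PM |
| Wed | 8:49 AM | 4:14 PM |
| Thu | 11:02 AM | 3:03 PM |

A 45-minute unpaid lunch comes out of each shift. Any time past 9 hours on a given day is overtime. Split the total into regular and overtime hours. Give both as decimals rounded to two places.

Regular 15.73 hours, overtime 0.00 hours

Tue: 10:24 AM–4:57 PM = 6 h 33 min; less 45 min break → 5 h 48 min
Wed: 8:49 AM–4:14 PM = 7 h 25 min; less 45 min break → 6 h 40 min
Thu: 11:02 AM–3:03 PM = 4 h 1 min; less 45 min break → 3 h 16 min
Tue reg 5 h 48 min / OT 0 h 0 min; Wed reg 6 h 40 min / OT 0 h 0 min; Thu reg 3 h 16 min / OT 0 h 0 min.
Totals: regular 15 h 44 min, overtime 0 h 0 min.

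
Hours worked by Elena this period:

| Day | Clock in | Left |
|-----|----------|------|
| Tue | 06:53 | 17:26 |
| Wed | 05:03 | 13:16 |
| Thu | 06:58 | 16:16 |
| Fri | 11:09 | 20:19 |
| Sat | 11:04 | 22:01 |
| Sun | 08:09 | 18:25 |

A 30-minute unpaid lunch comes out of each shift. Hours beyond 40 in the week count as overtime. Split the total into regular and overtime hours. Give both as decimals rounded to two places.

Tue: 06:53–17:26 = 10 h 33 min; less 30 min break → 10 h 3 min
Wed: 05:03–13:16 = 8 h 13 min; less 30 min break → 7 h 43 min
Thu: 06:58–16:16 = 9 h 18 min; less 30 min break → 8 h 48 min
Fri: 11:09–20:19 = 9 h 10 min; less 30 min break → 8 h 40 min
Sat: 11:04–22:01 = 10 h 57 min; less 30 min break → 10 h 27 min
Sun: 08:09–18:25 = 10 h 16 min; less 30 min break → 9 h 46 min
Total worked: 55 h 27 min = 55.45 h.
Threshold 40 h → overtime 15 h 27 min, regular 40 h 0 min.

Regular 40.00 hours, overtime 15.45 hours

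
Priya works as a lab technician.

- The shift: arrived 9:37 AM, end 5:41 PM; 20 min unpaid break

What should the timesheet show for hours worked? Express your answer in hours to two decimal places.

The shift: 9:37 AM–5:41 PM = 8 h 4 min; less 20 min break → 7 h 44 min

7.73 hours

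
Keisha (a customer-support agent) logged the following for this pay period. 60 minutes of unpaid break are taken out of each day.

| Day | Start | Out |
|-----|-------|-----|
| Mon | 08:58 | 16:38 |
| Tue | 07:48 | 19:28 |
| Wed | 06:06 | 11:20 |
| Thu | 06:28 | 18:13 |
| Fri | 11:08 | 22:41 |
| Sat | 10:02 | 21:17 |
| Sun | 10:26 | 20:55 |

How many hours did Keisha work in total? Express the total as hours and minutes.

Mon: 08:58–16:38 = 7 h 40 min; less 60 min break → 6 h 40 min
Tue: 07:48–19:28 = 11 h 40 min; less 60 min break → 10 h 40 min
Wed: 06:06–11:20 = 5 h 14 min; less 60 min break → 4 h 14 min
Thu: 06:28–18:13 = 11 h 45 min; less 60 min break → 10 h 45 min
Fri: 11:08–22:41 = 11 h 33 min; less 60 min break → 10 h 33 min
Sat: 10:02–21:17 = 11 h 15 min; less 60 min break → 10 h 15 min
Sun: 10:26–20:55 = 10 h 29 min; less 60 min break → 9 h 29 min
Total: 6 h 40 min + 10 h 40 min + 4 h 14 min + 10 h 45 min + 10 h 33 min + 10 h 15 min + 9 h 29 min = 62 h 36 min.

62 h 36 min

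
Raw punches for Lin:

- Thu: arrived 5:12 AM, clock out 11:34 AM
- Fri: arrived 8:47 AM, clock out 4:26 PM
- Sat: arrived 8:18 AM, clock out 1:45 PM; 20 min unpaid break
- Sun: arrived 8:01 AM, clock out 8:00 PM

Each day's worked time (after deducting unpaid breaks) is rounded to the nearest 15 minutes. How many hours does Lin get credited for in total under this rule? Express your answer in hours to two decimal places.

31.00 hours

Thu: 5:12 AM–11:34 AM = 6 h 22 min → rounds to 6 h 15 min
Fri: 8:47 AM–4:26 PM = 7 h 39 min → rounds to 7 h 45 min
Sat: 8:18 AM–1:45 PM = 5 h 27 min − 20 min = 5 h 7 min → rounds to 5 h 0 min
Sun: 8:01 AM–8:00 PM = 11 h 59 min → rounds to 12 h 0 min
Total credited: 31 h 0 min.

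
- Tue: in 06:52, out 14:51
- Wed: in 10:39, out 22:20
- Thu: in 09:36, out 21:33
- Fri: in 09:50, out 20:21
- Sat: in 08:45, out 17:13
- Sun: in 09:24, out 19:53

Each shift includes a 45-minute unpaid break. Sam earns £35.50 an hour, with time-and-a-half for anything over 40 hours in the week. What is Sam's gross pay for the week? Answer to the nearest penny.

£2303.06

Tue: 06:52–14:51 = 7 h 59 min; less 45 min break → 7 h 14 min
Wed: 10:39–22:20 = 11 h 41 min; less 45 min break → 10 h 56 min
Thu: 09:36–21:33 = 11 h 57 min; less 45 min break → 11 h 12 min
Fri: 09:50–20:21 = 10 h 31 min; less 45 min break → 9 h 46 min
Sat: 08:45–17:13 = 8 h 28 min; less 45 min break → 7 h 43 min
Sun: 09:24–19:53 = 10 h 29 min; less 45 min break → 9 h 44 min
Total worked: 56 h 35 min = 3395 min.
Regular 40 h 0 min = 2400 min at £35.50/h; overtime 16 h 35 min = 995 min at £53.25/h.
Pay = (2400 × £35.50 + 995 × £53.25) ÷ 60 = £2303.06.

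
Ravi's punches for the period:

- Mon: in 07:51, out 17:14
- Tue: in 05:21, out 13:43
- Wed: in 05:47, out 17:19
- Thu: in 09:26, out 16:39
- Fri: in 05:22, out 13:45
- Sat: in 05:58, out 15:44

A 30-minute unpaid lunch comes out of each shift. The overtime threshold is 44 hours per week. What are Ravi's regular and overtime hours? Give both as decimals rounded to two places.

Mon: 07:51–17:14 = 9 h 23 min; less 30 min break → 8 h 53 min
Tue: 05:21–13:43 = 8 h 22 min; less 30 min break → 7 h 52 min
Wed: 05:47–17:19 = 11 h 32 min; less 30 min break → 11 h 2 min
Thu: 09:26–16:39 = 7 h 13 min; less 30 min break → 6 h 43 min
Fri: 05:22–13:45 = 8 h 23 min; less 30 min break → 7 h 53 min
Sat: 05:58–15:44 = 9 h 46 min; less 30 min break → 9 h 16 min
Total worked: 51 h 39 min = 51.65 h.
Threshold 44 h → overtime 7 h 39 min, regular 44 h 0 min.

Regular 44.00 hours, overtime 7.65 hours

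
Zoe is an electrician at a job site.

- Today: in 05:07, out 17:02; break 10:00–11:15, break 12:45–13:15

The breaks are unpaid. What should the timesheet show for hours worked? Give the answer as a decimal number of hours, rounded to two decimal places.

Today: 05:07–17:02 = 11 h 55 min; less 105 min break → 10 h 10 min

10.17 hours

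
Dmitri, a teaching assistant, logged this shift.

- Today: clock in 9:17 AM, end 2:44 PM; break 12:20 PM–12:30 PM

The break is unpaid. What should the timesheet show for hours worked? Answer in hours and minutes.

5 h 17 min

Today: 9:17 AM–2:44 PM = 5 h 27 min; less 10 min break → 5 h 17 min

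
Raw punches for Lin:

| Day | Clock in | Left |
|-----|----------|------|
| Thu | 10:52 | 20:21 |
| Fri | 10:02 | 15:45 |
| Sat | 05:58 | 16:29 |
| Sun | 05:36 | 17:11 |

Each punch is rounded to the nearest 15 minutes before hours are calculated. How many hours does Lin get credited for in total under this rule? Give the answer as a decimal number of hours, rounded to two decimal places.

37.50 hours

Thu: in 10:52→10:45, out 20:21→20:15; 9 h 30 min
Fri: in 10:02→10:00, out 15:45→15:45; 5 h 45 min
Sat: in 05:58→06:00, out 16:29→16:30; 10 h 30 min
Sun: in 05:36→05:30, out 17:11→17:15; 11 h 45 min
Total credited: 37 h 30 min.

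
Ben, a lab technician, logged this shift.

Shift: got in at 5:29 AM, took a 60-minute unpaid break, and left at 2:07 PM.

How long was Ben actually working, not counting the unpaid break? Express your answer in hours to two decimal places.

Shift: 5:29 AM–2:07 PM = 8 h 38 min; less 60 min break → 7 h 38 min

7.63 hours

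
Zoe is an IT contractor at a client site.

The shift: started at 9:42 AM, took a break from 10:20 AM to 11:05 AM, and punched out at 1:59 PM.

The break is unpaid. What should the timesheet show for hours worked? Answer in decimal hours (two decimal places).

The shift: 9:42 AM–1:59 PM = 4 h 17 min; less 45 min break → 3 h 32 min

3.53 hours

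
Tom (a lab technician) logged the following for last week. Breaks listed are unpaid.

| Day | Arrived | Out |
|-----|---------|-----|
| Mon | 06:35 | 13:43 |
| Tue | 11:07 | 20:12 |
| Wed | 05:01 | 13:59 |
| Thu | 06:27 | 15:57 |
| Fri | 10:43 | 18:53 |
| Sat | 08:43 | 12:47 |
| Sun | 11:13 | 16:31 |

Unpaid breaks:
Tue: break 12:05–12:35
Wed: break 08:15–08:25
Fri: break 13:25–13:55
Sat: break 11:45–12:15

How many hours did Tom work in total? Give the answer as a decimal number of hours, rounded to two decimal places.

Mon: 06:35–13:43 = 7 h 8 min
Tue: 11:07–20:12 = 9 h 5 min; less 30 min break → 8 h 35 min
Wed: 05:01–13:59 = 8 h 58 min; less 10 min break → 8 h 48 min
Thu: 06:27–15:57 = 9 h 30 min
Fri: 10:43–18:53 = 8 h 10 min; less 30 min break → 7 h 40 min
Sat: 08:43–12:47 = 4 h 4 min; less 30 min break → 3 h 34 min
Sun: 11:13–16:31 = 5 h 18 min
Total: 7 h 8 min + 8 h 35 min + 8 h 48 min + 9 h 30 min + 7 h 40 min + 3 h 34 min + 5 h 18 min = 50 h 33 min.

50.55 hours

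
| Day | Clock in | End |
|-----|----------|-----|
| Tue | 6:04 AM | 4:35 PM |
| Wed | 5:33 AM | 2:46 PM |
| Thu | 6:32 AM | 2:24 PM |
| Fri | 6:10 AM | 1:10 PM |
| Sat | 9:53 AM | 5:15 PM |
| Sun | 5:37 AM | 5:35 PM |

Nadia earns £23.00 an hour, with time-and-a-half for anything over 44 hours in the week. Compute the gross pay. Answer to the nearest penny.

£1354.70

Tue: 6:04 AM–4:35 PM = 10 h 31 min
Wed: 5:33 AM–2:46 PM = 9 h 13 min
Thu: 6:32 AM–2:24 PM = 7 h 52 min
Fri: 6:10 AM–1:10 PM = 7 h 0 min
Sat: 9:53 AM–5:15 PM = 7 h 22 min
Sun: 5:37 AM–5:35 PM = 11 h 58 min
Total worked: 53 h 56 min = 3236 min.
Regular 44 h 0 min = 2640 min at £23.00/h; overtime 9 h 56 min = 596 min at £34.50/h.
Pay = (2640 × £23.00 + 596 × £34.50) ÷ 60 = £1354.70.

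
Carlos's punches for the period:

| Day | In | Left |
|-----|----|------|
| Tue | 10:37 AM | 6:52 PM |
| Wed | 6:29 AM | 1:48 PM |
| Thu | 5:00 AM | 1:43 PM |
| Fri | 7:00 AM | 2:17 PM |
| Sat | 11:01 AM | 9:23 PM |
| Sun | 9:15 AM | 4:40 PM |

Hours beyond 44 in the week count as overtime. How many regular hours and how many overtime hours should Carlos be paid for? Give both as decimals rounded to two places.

Regular 44.00 hours, overtime 5.35 hours

Tue: 10:37 AM–6:52 PM = 8 h 15 min
Wed: 6:29 AM–1:48 PM = 7 h 19 min
Thu: 5:00 AM–1:43 PM = 8 h 43 min
Fri: 7:00 AM–2:17 PM = 7 h 17 min
Sat: 11:01 AM–9:23 PM = 10 h 22 min
Sun: 9:15 AM–4:40 PM = 7 h 25 min
Total worked: 49 h 21 min = 49.35 h.
Threshold 44 h → overtime 5 h 21 min, regular 44 h 0 min.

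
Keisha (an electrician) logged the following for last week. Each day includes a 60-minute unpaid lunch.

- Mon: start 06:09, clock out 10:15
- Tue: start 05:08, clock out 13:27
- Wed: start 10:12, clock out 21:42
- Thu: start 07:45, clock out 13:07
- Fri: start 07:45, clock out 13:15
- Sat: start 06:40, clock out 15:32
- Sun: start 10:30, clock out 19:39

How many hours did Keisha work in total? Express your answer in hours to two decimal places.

Mon: 06:09–10:15 = 4 h 6 min; less 60 min break → 3 h 6 min
Tue: 05:08–13:27 = 8 h 19 min; less 60 min break → 7 h 19 min
Wed: 10:12–21:42 = 11 h 30 min; less 60 min break → 10 h 30 min
Thu: 07:45–13:07 = 5 h 22 min; less 60 min break → 4 h 22 min
Fri: 07:45–13:15 = 5 h 30 min; less 60 min break → 4 h 30 min
Sat: 06:40–15:32 = 8 h 52 min; less 60 min break → 7 h 52 min
Sun: 10:30–19:39 = 9 h 9 min; less 60 min break → 8 h 9 min
Total: 3 h 6 min + 7 h 19 min + 10 h 30 min + 4 h 22 min + 4 h 30 min + 7 h 52 min + 8 h 9 min = 45 h 48 min.

45.80 hours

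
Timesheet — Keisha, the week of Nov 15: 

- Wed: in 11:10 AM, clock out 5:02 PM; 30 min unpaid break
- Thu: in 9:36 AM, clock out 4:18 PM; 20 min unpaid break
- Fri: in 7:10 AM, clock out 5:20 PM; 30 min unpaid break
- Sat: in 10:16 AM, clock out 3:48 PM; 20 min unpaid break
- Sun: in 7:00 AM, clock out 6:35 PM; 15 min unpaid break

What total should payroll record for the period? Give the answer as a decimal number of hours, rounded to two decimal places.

Wed: 11:10 AM–5:02 PM = 5 h 52 min; less 30 min break → 5 h 22 min
Thu: 9:36 AM–4:18 PM = 6 h 42 min; less 20 min break → 6 h 22 min
Fri: 7:10 AM–5:20 PM = 10 h 10 min; less 30 min break → 9 h 40 min
Sat: 10:16 AM–3:48 PM = 5 h 32 min; less 20 min break → 5 h 12 min
Sun: 7:00 AM–6:35 PM = 11 h 35 min; less 15 min break → 11 h 20 min
Total: 5 h 22 min + 6 h 22 min + 9 h 40 min + 5 h 12 min + 11 h 20 min = 37 h 56 min.

37.93 hours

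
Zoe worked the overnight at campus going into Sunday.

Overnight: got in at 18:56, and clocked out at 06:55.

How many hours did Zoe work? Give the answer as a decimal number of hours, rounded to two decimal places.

Overnight: 18:56 → midnight = 5 h 4 min; midnight → 06:55 = 6 h 55 min; span 11 h 59 min

11.98 hours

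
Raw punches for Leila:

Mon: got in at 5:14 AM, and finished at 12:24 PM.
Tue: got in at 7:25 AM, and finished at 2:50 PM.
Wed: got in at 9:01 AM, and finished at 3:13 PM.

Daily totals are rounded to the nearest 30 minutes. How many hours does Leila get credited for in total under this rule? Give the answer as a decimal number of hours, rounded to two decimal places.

Mon: 5:14 AM–12:24 PM = 7 h 10 min → rounds to 7 h 0 min
Tue: 7:25 AM–2:50 PM = 7 h 25 min → rounds to 7 h 30 min
Wed: 9:01 AM–3:13 PM = 6 h 12 min → rounds to 6 h 0 min
Total credited: 20 h 30 min.

20.50 hours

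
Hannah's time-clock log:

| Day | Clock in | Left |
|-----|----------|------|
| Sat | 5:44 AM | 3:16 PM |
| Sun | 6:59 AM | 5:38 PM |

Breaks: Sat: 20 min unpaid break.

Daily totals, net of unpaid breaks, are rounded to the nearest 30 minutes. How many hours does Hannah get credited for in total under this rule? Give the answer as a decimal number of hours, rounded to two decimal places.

Sat: 5:44 AM–3:16 PM = 9 h 32 min − 20 min = 9 h 12 min → rounds to 9 h 0 min
Sun: 6:59 AM–5:38 PM = 10 h 39 min → rounds to 10 h 30 min
Total credited: 19 h 30 min.

19.50 hours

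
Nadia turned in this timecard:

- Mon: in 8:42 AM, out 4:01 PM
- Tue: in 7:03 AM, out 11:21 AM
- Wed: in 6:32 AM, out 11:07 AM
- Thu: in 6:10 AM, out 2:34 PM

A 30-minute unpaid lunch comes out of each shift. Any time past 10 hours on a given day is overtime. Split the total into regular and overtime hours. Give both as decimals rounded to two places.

Mon: 8:42 AM–4:01 PM = 7 h 19 min; less 30 min break → 6 h 49 min
Tue: 7:03 AM–11:21 AM = 4 h 18 min; less 30 min break → 3 h 48 min
Wed: 6:32 AM–11:07 AM = 4 h 35 min; less 30 min break → 4 h 5 min
Thu: 6:10 AM–2:34 PM = 8 h 24 min; less 30 min break → 7 h 54 min
Mon reg 6 h 49 min / OT 0 h 0 min; Tue reg 3 h 48 min / OT 0 h 0 min; Wed reg 4 h 5 min / OT 0 h 0 min; Thu reg 7 h 54 min / OT 0 h 0 min.
Totals: regular 22 h 36 min, overtime 0 h 0 min.

Regular 22.60 hours, overtime 0.00 hours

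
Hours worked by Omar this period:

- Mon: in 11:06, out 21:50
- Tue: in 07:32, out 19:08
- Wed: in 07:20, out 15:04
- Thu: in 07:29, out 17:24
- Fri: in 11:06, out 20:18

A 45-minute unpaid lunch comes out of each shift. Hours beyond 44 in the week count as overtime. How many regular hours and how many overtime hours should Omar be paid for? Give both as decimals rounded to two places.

Regular 44.00 hours, overtime 1.43 hours

Mon: 11:06–21:50 = 10 h 44 min; less 45 min break → 9 h 59 min
Tue: 07:32–19:08 = 11 h 36 min; less 45 min break → 10 h 51 min
Wed: 07:20–15:04 = 7 h 44 min; less 45 min break → 6 h 59 min
Thu: 07:29–17:24 = 9 h 55 min; less 45 min break → 9 h 10 min
Fri: 11:06–20:18 = 9 h 12 min; less 45 min break → 8 h 27 min
Total worked: 45 h 26 min = 45.43 h.
Threshold 44 h → overtime 1 h 26 min, regular 44 h 0 min.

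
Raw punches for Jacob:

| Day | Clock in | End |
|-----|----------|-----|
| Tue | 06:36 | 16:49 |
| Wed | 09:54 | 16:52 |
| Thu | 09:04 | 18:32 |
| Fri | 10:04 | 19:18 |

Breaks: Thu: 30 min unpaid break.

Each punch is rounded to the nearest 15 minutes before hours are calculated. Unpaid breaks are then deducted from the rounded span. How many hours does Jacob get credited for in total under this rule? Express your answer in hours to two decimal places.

Tue: in 06:36→06:30, out 16:49→16:45; 10 h 15 min
Wed: in 09:54→10:00, out 16:52→16:45; 6 h 45 min
Thu: in 09:04→09:00, out 18:32→18:30; 9 h 30 min − 30 min = 9 h 0 min
Fri: in 10:04→10:00, out 19:18→19:15; 9 h 15 min
Total credited: 35 h 15 min.

35.25 hours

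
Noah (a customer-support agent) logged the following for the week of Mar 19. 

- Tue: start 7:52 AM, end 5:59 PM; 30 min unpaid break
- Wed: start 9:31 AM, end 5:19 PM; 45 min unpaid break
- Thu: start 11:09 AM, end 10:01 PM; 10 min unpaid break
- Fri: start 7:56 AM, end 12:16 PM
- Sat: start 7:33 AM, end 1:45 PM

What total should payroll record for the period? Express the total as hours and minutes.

Tue: 7:52 AM–5:59 PM = 10 h 7 min; less 30 min break → 9 h 37 min
Wed: 9:31 AM–5:19 PM = 7 h 48 min; less 45 min break → 7 h 3 min
Thu: 11:09 AM–10:01 PM = 10 h 52 min; less 10 min break → 10 h 42 min
Fri: 7:56 AM–12:16 PM = 4 h 20 min
Sat: 7:33 AM–1:45 PM = 6 h 12 min
Total: 9 h 37 min + 7 h 3 min + 10 h 42 min + 4 h 20 min + 6 h 12 min = 37 h 54 min.

37 h 54 min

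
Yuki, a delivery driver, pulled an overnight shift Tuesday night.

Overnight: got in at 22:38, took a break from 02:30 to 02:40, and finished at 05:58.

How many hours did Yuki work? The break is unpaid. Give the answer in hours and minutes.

7 h 10 min

Overnight: 22:38 → midnight = 1 h 22 min; midnight → 05:58 = 5 h 58 min; span 7 h 20 min; less 10 min break → 7 h 10 min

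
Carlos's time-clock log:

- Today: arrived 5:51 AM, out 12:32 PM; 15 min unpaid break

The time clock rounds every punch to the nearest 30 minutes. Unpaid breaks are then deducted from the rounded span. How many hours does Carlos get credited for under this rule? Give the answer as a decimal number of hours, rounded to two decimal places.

6.25 hours

Today: in 5:51 AM→6:00 AM, out 12:32 PM→12:30 PM; 6 h 30 min − 15 min = 6 h 15 min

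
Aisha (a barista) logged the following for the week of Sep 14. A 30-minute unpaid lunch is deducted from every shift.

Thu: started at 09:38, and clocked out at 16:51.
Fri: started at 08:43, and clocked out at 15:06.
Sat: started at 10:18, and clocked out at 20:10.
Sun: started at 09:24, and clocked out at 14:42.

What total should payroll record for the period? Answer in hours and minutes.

Thu: 09:38–16:51 = 7 h 13 min; less 30 min break → 6 h 43 min
Fri: 08:43–15:06 = 6 h 23 min; less 30 min break → 5 h 53 min
Sat: 10:18–20:10 = 9 h 52 min; less 30 min break → 9 h 22 min
Sun: 09:24–14:42 = 5 h 18 min; less 30 min break → 4 h 48 min
Total: 6 h 43 min + 5 h 53 min + 9 h 22 min + 4 h 48 min = 26 h 46 min.

26 h 46 min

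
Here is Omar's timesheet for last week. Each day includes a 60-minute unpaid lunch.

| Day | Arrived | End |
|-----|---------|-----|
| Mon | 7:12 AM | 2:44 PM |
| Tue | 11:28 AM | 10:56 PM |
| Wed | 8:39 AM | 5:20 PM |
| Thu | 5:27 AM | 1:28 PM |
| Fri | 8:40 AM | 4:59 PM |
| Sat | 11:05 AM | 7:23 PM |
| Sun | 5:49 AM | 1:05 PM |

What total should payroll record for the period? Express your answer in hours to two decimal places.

52.58 hours

Mon: 7:12 AM–2:44 PM = 7 h 32 min; less 60 min break → 6 h 32 min
Tue: 11:28 AM–10:56 PM = 11 h 28 min; less 60 min break → 10 h 28 min
Wed: 8:39 AM–5:20 PM = 8 h 41 min; less 60 min break → 7 h 41 min
Thu: 5:27 AM–1:28 PM = 8 h 1 min; less 60 min break → 7 h 1 min
Fri: 8:40 AM–4:59 PM = 8 h 19 min; less 60 min break → 7 h 19 min
Sat: 11:05 AM–7:23 PM = 8 h 18 min; less 60 min break → 7 h 18 min
Sun: 5:49 AM–1:05 PM = 7 h 16 min; less 60 min break → 6 h 16 min
Total: 6 h 32 min + 10 h 28 min + 7 h 41 min + 7 h 1 min + 7 h 19 min + 7 h 18 min + 6 h 16 min = 52 h 35 min.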